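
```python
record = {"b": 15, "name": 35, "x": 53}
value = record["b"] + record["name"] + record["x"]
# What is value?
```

Answer: 103

Derivation:
Trace (tracking value):
record = {'b': 15, 'name': 35, 'x': 53}  # -> record = {'b': 15, 'name': 35, 'x': 53}
value = record['b'] + record['name'] + record['x']  # -> value = 103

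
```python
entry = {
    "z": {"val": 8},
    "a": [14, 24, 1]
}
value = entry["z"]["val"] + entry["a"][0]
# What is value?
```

Answer: 22

Derivation:
Trace (tracking value):
entry = {'z': {'val': 8}, 'a': [14, 24, 1]}  # -> entry = {'z': {'val': 8}, 'a': [14, 24, 1]}
value = entry['z']['val'] + entry['a'][0]  # -> value = 22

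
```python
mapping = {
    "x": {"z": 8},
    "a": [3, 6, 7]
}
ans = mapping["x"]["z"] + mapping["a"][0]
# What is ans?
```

Trace (tracking ans):
mapping = {'x': {'z': 8}, 'a': [3, 6, 7]}  # -> mapping = {'x': {'z': 8}, 'a': [3, 6, 7]}
ans = mapping['x']['z'] + mapping['a'][0]  # -> ans = 11

Answer: 11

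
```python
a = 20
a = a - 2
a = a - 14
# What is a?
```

Answer: 4

Derivation:
Trace (tracking a):
a = 20  # -> a = 20
a = a - 2  # -> a = 18
a = a - 14  # -> a = 4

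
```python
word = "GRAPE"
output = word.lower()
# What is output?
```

Trace (tracking output):
word = 'GRAPE'  # -> word = 'GRAPE'
output = word.lower()  # -> output = 'grape'

Answer: 'grape'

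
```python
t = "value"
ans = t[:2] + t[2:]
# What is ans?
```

Answer: 'value'

Derivation:
Trace (tracking ans):
t = 'value'  # -> t = 'value'
ans = t[:2] + t[2:]  # -> ans = 'value'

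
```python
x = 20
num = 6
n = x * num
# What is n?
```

Answer: 120

Derivation:
Trace (tracking n):
x = 20  # -> x = 20
num = 6  # -> num = 6
n = x * num  # -> n = 120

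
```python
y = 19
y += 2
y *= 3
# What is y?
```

Answer: 63

Derivation:
Trace (tracking y):
y = 19  # -> y = 19
y += 2  # -> y = 21
y *= 3  # -> y = 63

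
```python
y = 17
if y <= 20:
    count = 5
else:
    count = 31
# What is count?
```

Trace (tracking count):
y = 17  # -> y = 17
if y <= 20:  # condition is True
    count = 5  # -> count = 5

Answer: 5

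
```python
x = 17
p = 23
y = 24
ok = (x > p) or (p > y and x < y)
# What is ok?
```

Answer: False

Derivation:
Trace (tracking ok):
x = 17  # -> x = 17
p = 23  # -> p = 23
y = 24  # -> y = 24
ok = x > p or (p > y and x < y)  # -> ok = False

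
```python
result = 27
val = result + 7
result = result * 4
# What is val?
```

Trace (tracking val):
result = 27  # -> result = 27
val = result + 7  # -> val = 34
result = result * 4  # -> result = 108

Answer: 34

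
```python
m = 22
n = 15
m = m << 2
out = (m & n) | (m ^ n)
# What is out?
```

Answer: 95

Derivation:
Trace (tracking out):
m = 22  # -> m = 22
n = 15  # -> n = 15
m = m << 2  # -> m = 88
out = m & n | m ^ n  # -> out = 95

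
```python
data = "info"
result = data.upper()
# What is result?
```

Trace (tracking result):
data = 'info'  # -> data = 'info'
result = data.upper()  # -> result = 'INFO'

Answer: 'INFO'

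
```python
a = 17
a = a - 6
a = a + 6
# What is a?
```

Answer: 17

Derivation:
Trace (tracking a):
a = 17  # -> a = 17
a = a - 6  # -> a = 11
a = a + 6  # -> a = 17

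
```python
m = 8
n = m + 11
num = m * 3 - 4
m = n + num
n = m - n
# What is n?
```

Answer: 20

Derivation:
Trace (tracking n):
m = 8  # -> m = 8
n = m + 11  # -> n = 19
num = m * 3 - 4  # -> num = 20
m = n + num  # -> m = 39
n = m - n  # -> n = 20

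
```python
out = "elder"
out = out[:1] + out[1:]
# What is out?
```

Trace (tracking out):
out = 'elder'  # -> out = 'elder'
out = out[:1] + out[1:]  # -> out = 'elder'

Answer: 'elder'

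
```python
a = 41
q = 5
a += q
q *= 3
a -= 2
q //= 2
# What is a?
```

Answer: 44

Derivation:
Trace (tracking a):
a = 41  # -> a = 41
q = 5  # -> q = 5
a += q  # -> a = 46
q *= 3  # -> q = 15
a -= 2  # -> a = 44
q //= 2  # -> q = 7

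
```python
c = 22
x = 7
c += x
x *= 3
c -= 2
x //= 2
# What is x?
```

Trace (tracking x):
c = 22  # -> c = 22
x = 7  # -> x = 7
c += x  # -> c = 29
x *= 3  # -> x = 21
c -= 2  # -> c = 27
x //= 2  # -> x = 10

Answer: 10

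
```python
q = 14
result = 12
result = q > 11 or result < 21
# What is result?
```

Answer: True

Derivation:
Trace (tracking result):
q = 14  # -> q = 14
result = 12  # -> result = 12
result = q > 11 or result < 21  # -> result = True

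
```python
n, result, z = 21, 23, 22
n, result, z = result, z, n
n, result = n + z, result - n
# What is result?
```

Trace (tracking result):
n, result, z = (21, 23, 22)  # -> n = 21, result = 23, z = 22
n, result, z = (result, z, n)  # -> n = 23, result = 22, z = 21
n, result = (n + z, result - n)  # -> n = 44, result = -1

Answer: -1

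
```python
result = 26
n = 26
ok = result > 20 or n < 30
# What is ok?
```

Answer: True

Derivation:
Trace (tracking ok):
result = 26  # -> result = 26
n = 26  # -> n = 26
ok = result > 20 or n < 30  # -> ok = True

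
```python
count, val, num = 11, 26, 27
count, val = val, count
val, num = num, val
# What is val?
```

Answer: 27

Derivation:
Trace (tracking val):
count, val, num = (11, 26, 27)  # -> count = 11, val = 26, num = 27
count, val = (val, count)  # -> count = 26, val = 11
val, num = (num, val)  # -> val = 27, num = 11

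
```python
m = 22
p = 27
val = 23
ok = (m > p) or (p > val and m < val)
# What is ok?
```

Trace (tracking ok):
m = 22  # -> m = 22
p = 27  # -> p = 27
val = 23  # -> val = 23
ok = m > p or (p > val and m < val)  # -> ok = True

Answer: True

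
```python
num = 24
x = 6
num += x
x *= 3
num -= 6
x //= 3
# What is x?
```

Answer: 6

Derivation:
Trace (tracking x):
num = 24  # -> num = 24
x = 6  # -> x = 6
num += x  # -> num = 30
x *= 3  # -> x = 18
num -= 6  # -> num = 24
x //= 3  # -> x = 6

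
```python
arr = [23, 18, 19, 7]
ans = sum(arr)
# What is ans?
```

Trace (tracking ans):
arr = [23, 18, 19, 7]  # -> arr = [23, 18, 19, 7]
ans = sum(arr)  # -> ans = 67

Answer: 67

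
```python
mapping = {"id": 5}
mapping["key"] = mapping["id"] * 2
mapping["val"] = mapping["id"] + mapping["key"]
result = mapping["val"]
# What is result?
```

Answer: 15

Derivation:
Trace (tracking result):
mapping = {'id': 5}  # -> mapping = {'id': 5}
mapping['key'] = mapping['id'] * 2  # -> mapping = {'id': 5, 'key': 10}
mapping['val'] = mapping['id'] + mapping['key']  # -> mapping = {'id': 5, 'key': 10, 'val': 15}
result = mapping['val']  # -> result = 15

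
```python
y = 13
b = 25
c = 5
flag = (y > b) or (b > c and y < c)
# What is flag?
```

Answer: False

Derivation:
Trace (tracking flag):
y = 13  # -> y = 13
b = 25  # -> b = 25
c = 5  # -> c = 5
flag = y > b or (b > c and y < c)  # -> flag = False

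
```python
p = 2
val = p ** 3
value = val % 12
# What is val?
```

Trace (tracking val):
p = 2  # -> p = 2
val = p ** 3  # -> val = 8
value = val % 12  # -> value = 8

Answer: 8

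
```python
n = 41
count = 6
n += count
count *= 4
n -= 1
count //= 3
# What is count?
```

Answer: 8

Derivation:
Trace (tracking count):
n = 41  # -> n = 41
count = 6  # -> count = 6
n += count  # -> n = 47
count *= 4  # -> count = 24
n -= 1  # -> n = 46
count //= 3  # -> count = 8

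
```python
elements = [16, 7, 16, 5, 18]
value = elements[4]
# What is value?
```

Trace (tracking value):
elements = [16, 7, 16, 5, 18]  # -> elements = [16, 7, 16, 5, 18]
value = elements[4]  # -> value = 18

Answer: 18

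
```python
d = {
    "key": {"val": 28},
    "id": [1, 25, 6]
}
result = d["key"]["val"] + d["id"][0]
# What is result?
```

Trace (tracking result):
d = {'key': {'val': 28}, 'id': [1, 25, 6]}  # -> d = {'key': {'val': 28}, 'id': [1, 25, 6]}
result = d['key']['val'] + d['id'][0]  # -> result = 29

Answer: 29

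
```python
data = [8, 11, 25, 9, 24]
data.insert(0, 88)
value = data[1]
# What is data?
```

Trace (tracking data):
data = [8, 11, 25, 9, 24]  # -> data = [8, 11, 25, 9, 24]
data.insert(0, 88)  # -> data = [88, 8, 11, 25, 9, 24]
value = data[1]  # -> value = 8

Answer: [88, 8, 11, 25, 9, 24]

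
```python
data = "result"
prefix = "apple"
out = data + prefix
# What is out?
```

Trace (tracking out):
data = 'result'  # -> data = 'result'
prefix = 'apple'  # -> prefix = 'apple'
out = data + prefix  # -> out = 'resultapple'

Answer: 'resultapple'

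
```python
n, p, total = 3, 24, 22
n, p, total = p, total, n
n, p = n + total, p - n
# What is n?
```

Trace (tracking n):
n, p, total = (3, 24, 22)  # -> n = 3, p = 24, total = 22
n, p, total = (p, total, n)  # -> n = 24, p = 22, total = 3
n, p = (n + total, p - n)  # -> n = 27, p = -2

Answer: 27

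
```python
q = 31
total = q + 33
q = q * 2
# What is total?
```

Trace (tracking total):
q = 31  # -> q = 31
total = q + 33  # -> total = 64
q = q * 2  # -> q = 62

Answer: 64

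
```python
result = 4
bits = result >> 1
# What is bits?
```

Answer: 2

Derivation:
Trace (tracking bits):
result = 4  # -> result = 4
bits = result >> 1  # -> bits = 2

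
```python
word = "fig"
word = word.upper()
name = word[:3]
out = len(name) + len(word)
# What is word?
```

Answer: 'FIG'

Derivation:
Trace (tracking word):
word = 'fig'  # -> word = 'fig'
word = word.upper()  # -> word = 'FIG'
name = word[:3]  # -> name = 'FIG'
out = len(name) + len(word)  # -> out = 6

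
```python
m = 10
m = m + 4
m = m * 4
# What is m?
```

Trace (tracking m):
m = 10  # -> m = 10
m = m + 4  # -> m = 14
m = m * 4  # -> m = 56

Answer: 56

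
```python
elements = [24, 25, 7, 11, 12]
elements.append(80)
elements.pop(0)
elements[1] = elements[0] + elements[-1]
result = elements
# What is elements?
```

Trace (tracking elements):
elements = [24, 25, 7, 11, 12]  # -> elements = [24, 25, 7, 11, 12]
elements.append(80)  # -> elements = [24, 25, 7, 11, 12, 80]
elements.pop(0)  # -> elements = [25, 7, 11, 12, 80]
elements[1] = elements[0] + elements[-1]  # -> elements = [25, 105, 11, 12, 80]
result = elements  # -> result = [25, 105, 11, 12, 80]

Answer: [25, 105, 11, 12, 80]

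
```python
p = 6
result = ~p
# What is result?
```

Trace (tracking result):
p = 6  # -> p = 6
result = ~p  # -> result = -7

Answer: -7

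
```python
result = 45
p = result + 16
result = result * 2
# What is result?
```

Answer: 90

Derivation:
Trace (tracking result):
result = 45  # -> result = 45
p = result + 16  # -> p = 61
result = result * 2  # -> result = 90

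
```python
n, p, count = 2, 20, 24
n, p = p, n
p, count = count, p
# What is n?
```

Answer: 20

Derivation:
Trace (tracking n):
n, p, count = (2, 20, 24)  # -> n = 2, p = 20, count = 24
n, p = (p, n)  # -> n = 20, p = 2
p, count = (count, p)  # -> p = 24, count = 2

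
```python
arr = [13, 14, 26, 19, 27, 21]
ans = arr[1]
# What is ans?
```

Trace (tracking ans):
arr = [13, 14, 26, 19, 27, 21]  # -> arr = [13, 14, 26, 19, 27, 21]
ans = arr[1]  # -> ans = 14

Answer: 14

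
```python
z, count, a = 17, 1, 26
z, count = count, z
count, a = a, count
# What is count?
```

Answer: 26

Derivation:
Trace (tracking count):
z, count, a = (17, 1, 26)  # -> z = 17, count = 1, a = 26
z, count = (count, z)  # -> z = 1, count = 17
count, a = (a, count)  # -> count = 26, a = 17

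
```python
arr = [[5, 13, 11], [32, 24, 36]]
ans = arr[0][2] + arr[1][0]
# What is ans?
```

Answer: 43

Derivation:
Trace (tracking ans):
arr = [[5, 13, 11], [32, 24, 36]]  # -> arr = [[5, 13, 11], [32, 24, 36]]
ans = arr[0][2] + arr[1][0]  # -> ans = 43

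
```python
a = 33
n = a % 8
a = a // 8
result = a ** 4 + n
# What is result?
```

Answer: 257

Derivation:
Trace (tracking result):
a = 33  # -> a = 33
n = a % 8  # -> n = 1
a = a // 8  # -> a = 4
result = a ** 4 + n  # -> result = 257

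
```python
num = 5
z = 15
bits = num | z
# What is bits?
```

Trace (tracking bits):
num = 5  # -> num = 5
z = 15  # -> z = 15
bits = num | z  # -> bits = 15

Answer: 15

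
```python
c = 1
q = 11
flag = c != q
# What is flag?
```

Answer: True

Derivation:
Trace (tracking flag):
c = 1  # -> c = 1
q = 11  # -> q = 11
flag = c != q  # -> flag = True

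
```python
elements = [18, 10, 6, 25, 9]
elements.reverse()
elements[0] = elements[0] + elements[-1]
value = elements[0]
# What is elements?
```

Answer: [27, 25, 6, 10, 18]

Derivation:
Trace (tracking elements):
elements = [18, 10, 6, 25, 9]  # -> elements = [18, 10, 6, 25, 9]
elements.reverse()  # -> elements = [9, 25, 6, 10, 18]
elements[0] = elements[0] + elements[-1]  # -> elements = [27, 25, 6, 10, 18]
value = elements[0]  # -> value = 27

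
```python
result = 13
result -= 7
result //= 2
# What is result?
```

Trace (tracking result):
result = 13  # -> result = 13
result -= 7  # -> result = 6
result //= 2  # -> result = 3

Answer: 3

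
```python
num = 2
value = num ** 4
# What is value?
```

Answer: 16

Derivation:
Trace (tracking value):
num = 2  # -> num = 2
value = num ** 4  # -> value = 16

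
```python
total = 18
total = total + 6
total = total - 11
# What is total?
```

Answer: 13

Derivation:
Trace (tracking total):
total = 18  # -> total = 18
total = total + 6  # -> total = 24
total = total - 11  # -> total = 13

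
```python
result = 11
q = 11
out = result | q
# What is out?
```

Answer: 11

Derivation:
Trace (tracking out):
result = 11  # -> result = 11
q = 11  # -> q = 11
out = result | q  # -> out = 11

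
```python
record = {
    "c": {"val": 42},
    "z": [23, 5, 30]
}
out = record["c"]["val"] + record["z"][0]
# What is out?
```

Trace (tracking out):
record = {'c': {'val': 42}, 'z': [23, 5, 30]}  # -> record = {'c': {'val': 42}, 'z': [23, 5, 30]}
out = record['c']['val'] + record['z'][0]  # -> out = 65

Answer: 65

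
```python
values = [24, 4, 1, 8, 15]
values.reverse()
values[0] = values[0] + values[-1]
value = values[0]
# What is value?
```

Trace (tracking value):
values = [24, 4, 1, 8, 15]  # -> values = [24, 4, 1, 8, 15]
values.reverse()  # -> values = [15, 8, 1, 4, 24]
values[0] = values[0] + values[-1]  # -> values = [39, 8, 1, 4, 24]
value = values[0]  # -> value = 39

Answer: 39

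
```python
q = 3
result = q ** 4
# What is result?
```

Trace (tracking result):
q = 3  # -> q = 3
result = q ** 4  # -> result = 81

Answer: 81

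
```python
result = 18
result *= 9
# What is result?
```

Answer: 162

Derivation:
Trace (tracking result):
result = 18  # -> result = 18
result *= 9  # -> result = 162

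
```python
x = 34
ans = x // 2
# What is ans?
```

Trace (tracking ans):
x = 34  # -> x = 34
ans = x // 2  # -> ans = 17

Answer: 17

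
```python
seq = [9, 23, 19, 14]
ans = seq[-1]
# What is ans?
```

Answer: 14

Derivation:
Trace (tracking ans):
seq = [9, 23, 19, 14]  # -> seq = [9, 23, 19, 14]
ans = seq[-1]  # -> ans = 14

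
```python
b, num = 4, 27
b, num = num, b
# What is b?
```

Answer: 27

Derivation:
Trace (tracking b):
b, num = (4, 27)  # -> b = 4, num = 27
b, num = (num, b)  # -> b = 27, num = 4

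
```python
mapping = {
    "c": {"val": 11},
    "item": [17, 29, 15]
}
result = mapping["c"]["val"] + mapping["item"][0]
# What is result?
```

Answer: 28

Derivation:
Trace (tracking result):
mapping = {'c': {'val': 11}, 'item': [17, 29, 15]}  # -> mapping = {'c': {'val': 11}, 'item': [17, 29, 15]}
result = mapping['c']['val'] + mapping['item'][0]  # -> result = 28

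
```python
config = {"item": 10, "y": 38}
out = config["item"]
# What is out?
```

Trace (tracking out):
config = {'item': 10, 'y': 38}  # -> config = {'item': 10, 'y': 38}
out = config['item']  # -> out = 10

Answer: 10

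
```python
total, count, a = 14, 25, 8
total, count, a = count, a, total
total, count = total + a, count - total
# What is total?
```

Trace (tracking total):
total, count, a = (14, 25, 8)  # -> total = 14, count = 25, a = 8
total, count, a = (count, a, total)  # -> total = 25, count = 8, a = 14
total, count = (total + a, count - total)  # -> total = 39, count = -17

Answer: 39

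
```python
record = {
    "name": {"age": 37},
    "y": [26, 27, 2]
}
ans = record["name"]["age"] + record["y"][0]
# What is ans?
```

Trace (tracking ans):
record = {'name': {'age': 37}, 'y': [26, 27, 2]}  # -> record = {'name': {'age': 37}, 'y': [26, 27, 2]}
ans = record['name']['age'] + record['y'][0]  # -> ans = 63

Answer: 63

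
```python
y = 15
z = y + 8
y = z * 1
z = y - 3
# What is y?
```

Trace (tracking y):
y = 15  # -> y = 15
z = y + 8  # -> z = 23
y = z * 1  # -> y = 23
z = y - 3  # -> z = 20

Answer: 23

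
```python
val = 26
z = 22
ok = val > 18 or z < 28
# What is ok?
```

Answer: True

Derivation:
Trace (tracking ok):
val = 26  # -> val = 26
z = 22  # -> z = 22
ok = val > 18 or z < 28  # -> ok = True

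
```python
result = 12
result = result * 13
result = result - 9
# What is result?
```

Answer: 147

Derivation:
Trace (tracking result):
result = 12  # -> result = 12
result = result * 13  # -> result = 156
result = result - 9  # -> result = 147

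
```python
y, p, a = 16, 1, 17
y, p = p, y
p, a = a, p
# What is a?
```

Answer: 16

Derivation:
Trace (tracking a):
y, p, a = (16, 1, 17)  # -> y = 16, p = 1, a = 17
y, p = (p, y)  # -> y = 1, p = 16
p, a = (a, p)  # -> p = 17, a = 16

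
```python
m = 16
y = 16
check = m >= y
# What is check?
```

Trace (tracking check):
m = 16  # -> m = 16
y = 16  # -> y = 16
check = m >= y  # -> check = True

Answer: True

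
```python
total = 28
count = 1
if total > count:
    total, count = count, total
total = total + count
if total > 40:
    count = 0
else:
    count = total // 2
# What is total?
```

Trace (tracking total):
total = 28  # -> total = 28
count = 1  # -> count = 1
if total > count:  # condition is True
    total, count = (count, total)  # -> total = 1, count = 28
total = total + count  # -> total = 29
if total > 40:  # condition is False
else:
    count = total // 2  # -> count = 14

Answer: 29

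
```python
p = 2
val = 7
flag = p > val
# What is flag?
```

Answer: False

Derivation:
Trace (tracking flag):
p = 2  # -> p = 2
val = 7  # -> val = 7
flag = p > val  # -> flag = False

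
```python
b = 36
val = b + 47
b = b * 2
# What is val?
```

Answer: 83

Derivation:
Trace (tracking val):
b = 36  # -> b = 36
val = b + 47  # -> val = 83
b = b * 2  # -> b = 72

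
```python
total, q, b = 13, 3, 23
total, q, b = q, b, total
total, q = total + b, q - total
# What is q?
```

Answer: 20

Derivation:
Trace (tracking q):
total, q, b = (13, 3, 23)  # -> total = 13, q = 3, b = 23
total, q, b = (q, b, total)  # -> total = 3, q = 23, b = 13
total, q = (total + b, q - total)  # -> total = 16, q = 20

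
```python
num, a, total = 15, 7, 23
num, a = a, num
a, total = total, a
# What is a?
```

Trace (tracking a):
num, a, total = (15, 7, 23)  # -> num = 15, a = 7, total = 23
num, a = (a, num)  # -> num = 7, a = 15
a, total = (total, a)  # -> a = 23, total = 15

Answer: 23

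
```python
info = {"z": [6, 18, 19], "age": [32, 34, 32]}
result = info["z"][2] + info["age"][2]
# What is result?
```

Trace (tracking result):
info = {'z': [6, 18, 19], 'age': [32, 34, 32]}  # -> info = {'z': [6, 18, 19], 'age': [32, 34, 32]}
result = info['z'][2] + info['age'][2]  # -> result = 51

Answer: 51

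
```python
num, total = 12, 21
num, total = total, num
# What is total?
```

Answer: 12

Derivation:
Trace (tracking total):
num, total = (12, 21)  # -> num = 12, total = 21
num, total = (total, num)  # -> num = 21, total = 12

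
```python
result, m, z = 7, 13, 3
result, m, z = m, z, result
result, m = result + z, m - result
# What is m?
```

Trace (tracking m):
result, m, z = (7, 13, 3)  # -> result = 7, m = 13, z = 3
result, m, z = (m, z, result)  # -> result = 13, m = 3, z = 7
result, m = (result + z, m - result)  # -> result = 20, m = -10

Answer: -10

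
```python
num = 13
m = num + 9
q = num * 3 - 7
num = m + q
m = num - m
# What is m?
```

Trace (tracking m):
num = 13  # -> num = 13
m = num + 9  # -> m = 22
q = num * 3 - 7  # -> q = 32
num = m + q  # -> num = 54
m = num - m  # -> m = 32

Answer: 32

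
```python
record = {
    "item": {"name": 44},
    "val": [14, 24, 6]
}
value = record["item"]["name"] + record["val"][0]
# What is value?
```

Trace (tracking value):
record = {'item': {'name': 44}, 'val': [14, 24, 6]}  # -> record = {'item': {'name': 44}, 'val': [14, 24, 6]}
value = record['item']['name'] + record['val'][0]  # -> value = 58

Answer: 58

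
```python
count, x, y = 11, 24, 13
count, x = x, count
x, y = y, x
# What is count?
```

Answer: 24

Derivation:
Trace (tracking count):
count, x, y = (11, 24, 13)  # -> count = 11, x = 24, y = 13
count, x = (x, count)  # -> count = 24, x = 11
x, y = (y, x)  # -> x = 13, y = 11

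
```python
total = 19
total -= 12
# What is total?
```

Answer: 7

Derivation:
Trace (tracking total):
total = 19  # -> total = 19
total -= 12  # -> total = 7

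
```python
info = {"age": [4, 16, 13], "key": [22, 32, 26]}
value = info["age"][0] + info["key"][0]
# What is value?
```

Trace (tracking value):
info = {'age': [4, 16, 13], 'key': [22, 32, 26]}  # -> info = {'age': [4, 16, 13], 'key': [22, 32, 26]}
value = info['age'][0] + info['key'][0]  # -> value = 26

Answer: 26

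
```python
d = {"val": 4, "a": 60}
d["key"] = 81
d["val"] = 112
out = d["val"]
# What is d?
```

Answer: {'val': 112, 'a': 60, 'key': 81}

Derivation:
Trace (tracking d):
d = {'val': 4, 'a': 60}  # -> d = {'val': 4, 'a': 60}
d['key'] = 81  # -> d = {'val': 4, 'a': 60, 'key': 81}
d['val'] = 112  # -> d = {'val': 112, 'a': 60, 'key': 81}
out = d['val']  # -> out = 112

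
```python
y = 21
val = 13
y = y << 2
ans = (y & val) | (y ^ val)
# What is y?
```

Trace (tracking y):
y = 21  # -> y = 21
val = 13  # -> val = 13
y = y << 2  # -> y = 84
ans = y & val | y ^ val  # -> ans = 93

Answer: 84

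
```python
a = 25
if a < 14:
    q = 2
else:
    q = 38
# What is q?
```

Answer: 38

Derivation:
Trace (tracking q):
a = 25  # -> a = 25
if a < 14:  # condition is False
else:
    q = 38  # -> q = 38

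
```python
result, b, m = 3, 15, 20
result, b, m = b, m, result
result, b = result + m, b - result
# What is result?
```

Trace (tracking result):
result, b, m = (3, 15, 20)  # -> result = 3, b = 15, m = 20
result, b, m = (b, m, result)  # -> result = 15, b = 20, m = 3
result, b = (result + m, b - result)  # -> result = 18, b = 5

Answer: 18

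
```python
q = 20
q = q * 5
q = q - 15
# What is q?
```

Trace (tracking q):
q = 20  # -> q = 20
q = q * 5  # -> q = 100
q = q - 15  # -> q = 85

Answer: 85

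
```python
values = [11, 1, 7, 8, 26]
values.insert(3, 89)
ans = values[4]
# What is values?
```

Trace (tracking values):
values = [11, 1, 7, 8, 26]  # -> values = [11, 1, 7, 8, 26]
values.insert(3, 89)  # -> values = [11, 1, 7, 89, 8, 26]
ans = values[4]  # -> ans = 8

Answer: [11, 1, 7, 89, 8, 26]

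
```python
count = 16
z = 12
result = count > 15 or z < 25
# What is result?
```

Answer: True

Derivation:
Trace (tracking result):
count = 16  # -> count = 16
z = 12  # -> z = 12
result = count > 15 or z < 25  # -> result = True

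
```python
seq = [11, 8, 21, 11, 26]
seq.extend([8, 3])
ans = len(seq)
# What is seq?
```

Answer: [11, 8, 21, 11, 26, 8, 3]

Derivation:
Trace (tracking seq):
seq = [11, 8, 21, 11, 26]  # -> seq = [11, 8, 21, 11, 26]
seq.extend([8, 3])  # -> seq = [11, 8, 21, 11, 26, 8, 3]
ans = len(seq)  # -> ans = 7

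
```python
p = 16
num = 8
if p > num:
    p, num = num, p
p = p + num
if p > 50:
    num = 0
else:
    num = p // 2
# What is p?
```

Trace (tracking p):
p = 16  # -> p = 16
num = 8  # -> num = 8
if p > num:  # condition is True
    p, num = (num, p)  # -> p = 8, num = 16
p = p + num  # -> p = 24
if p > 50:  # condition is False
else:
    num = p // 2  # -> num = 12

Answer: 24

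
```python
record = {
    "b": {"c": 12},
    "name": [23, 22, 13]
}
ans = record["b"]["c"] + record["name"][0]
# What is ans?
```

Trace (tracking ans):
record = {'b': {'c': 12}, 'name': [23, 22, 13]}  # -> record = {'b': {'c': 12}, 'name': [23, 22, 13]}
ans = record['b']['c'] + record['name'][0]  # -> ans = 35

Answer: 35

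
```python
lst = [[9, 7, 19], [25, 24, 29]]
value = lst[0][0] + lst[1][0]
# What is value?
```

Answer: 34

Derivation:
Trace (tracking value):
lst = [[9, 7, 19], [25, 24, 29]]  # -> lst = [[9, 7, 19], [25, 24, 29]]
value = lst[0][0] + lst[1][0]  # -> value = 34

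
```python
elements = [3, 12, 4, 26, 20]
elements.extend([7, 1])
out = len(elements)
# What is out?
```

Answer: 7

Derivation:
Trace (tracking out):
elements = [3, 12, 4, 26, 20]  # -> elements = [3, 12, 4, 26, 20]
elements.extend([7, 1])  # -> elements = [3, 12, 4, 26, 20, 7, 1]
out = len(elements)  # -> out = 7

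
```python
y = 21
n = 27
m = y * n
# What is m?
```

Trace (tracking m):
y = 21  # -> y = 21
n = 27  # -> n = 27
m = y * n  # -> m = 567

Answer: 567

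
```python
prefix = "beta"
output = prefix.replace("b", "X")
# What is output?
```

Answer: 'Xeta'

Derivation:
Trace (tracking output):
prefix = 'beta'  # -> prefix = 'beta'
output = prefix.replace('b', 'X')  # -> output = 'Xeta'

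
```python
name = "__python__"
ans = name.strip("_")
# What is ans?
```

Answer: 'python'

Derivation:
Trace (tracking ans):
name = '__python__'  # -> name = '__python__'
ans = name.strip('_')  # -> ans = 'python'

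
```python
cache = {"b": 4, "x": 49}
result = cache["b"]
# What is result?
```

Answer: 4

Derivation:
Trace (tracking result):
cache = {'b': 4, 'x': 49}  # -> cache = {'b': 4, 'x': 49}
result = cache['b']  # -> result = 4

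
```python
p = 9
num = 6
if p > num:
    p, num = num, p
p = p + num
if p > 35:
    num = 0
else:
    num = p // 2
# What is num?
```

Trace (tracking num):
p = 9  # -> p = 9
num = 6  # -> num = 6
if p > num:  # condition is True
    p, num = (num, p)  # -> p = 6, num = 9
p = p + num  # -> p = 15
if p > 35:  # condition is False
else:
    num = p // 2  # -> num = 7

Answer: 7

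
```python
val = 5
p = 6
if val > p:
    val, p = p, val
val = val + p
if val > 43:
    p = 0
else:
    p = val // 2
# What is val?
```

Trace (tracking val):
val = 5  # -> val = 5
p = 6  # -> p = 6
if val > p:  # condition is False
val = val + p  # -> val = 11
if val > 43:  # condition is False
else:
    p = val // 2  # -> p = 5

Answer: 11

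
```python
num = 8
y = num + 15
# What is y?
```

Answer: 23

Derivation:
Trace (tracking y):
num = 8  # -> num = 8
y = num + 15  # -> y = 23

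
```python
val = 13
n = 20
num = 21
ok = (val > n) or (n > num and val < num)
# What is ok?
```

Trace (tracking ok):
val = 13  # -> val = 13
n = 20  # -> n = 20
num = 21  # -> num = 21
ok = val > n or (n > num and val < num)  # -> ok = False

Answer: False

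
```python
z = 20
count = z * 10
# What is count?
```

Trace (tracking count):
z = 20  # -> z = 20
count = z * 10  # -> count = 200

Answer: 200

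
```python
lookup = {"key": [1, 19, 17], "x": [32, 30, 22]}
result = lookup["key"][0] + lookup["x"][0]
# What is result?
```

Answer: 33

Derivation:
Trace (tracking result):
lookup = {'key': [1, 19, 17], 'x': [32, 30, 22]}  # -> lookup = {'key': [1, 19, 17], 'x': [32, 30, 22]}
result = lookup['key'][0] + lookup['x'][0]  # -> result = 33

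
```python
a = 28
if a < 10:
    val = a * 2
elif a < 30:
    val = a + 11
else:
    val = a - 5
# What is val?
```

Answer: 39

Derivation:
Trace (tracking val):
a = 28  # -> a = 28
if a < 10:  # condition is False
elif a < 30:  # condition is True
    val = a + 11  # -> val = 39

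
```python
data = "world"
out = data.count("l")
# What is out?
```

Answer: 1

Derivation:
Trace (tracking out):
data = 'world'  # -> data = 'world'
out = data.count('l')  # -> out = 1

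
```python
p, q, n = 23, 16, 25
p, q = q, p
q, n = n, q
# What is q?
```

Answer: 25

Derivation:
Trace (tracking q):
p, q, n = (23, 16, 25)  # -> p = 23, q = 16, n = 25
p, q = (q, p)  # -> p = 16, q = 23
q, n = (n, q)  # -> q = 25, n = 23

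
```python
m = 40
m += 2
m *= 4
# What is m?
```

Trace (tracking m):
m = 40  # -> m = 40
m += 2  # -> m = 42
m *= 4  # -> m = 168

Answer: 168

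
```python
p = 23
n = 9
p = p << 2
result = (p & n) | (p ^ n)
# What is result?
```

Answer: 93

Derivation:
Trace (tracking result):
p = 23  # -> p = 23
n = 9  # -> n = 9
p = p << 2  # -> p = 92
result = p & n | p ^ n  # -> result = 93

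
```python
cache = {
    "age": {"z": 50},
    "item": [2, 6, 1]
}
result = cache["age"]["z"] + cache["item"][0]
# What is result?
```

Trace (tracking result):
cache = {'age': {'z': 50}, 'item': [2, 6, 1]}  # -> cache = {'age': {'z': 50}, 'item': [2, 6, 1]}
result = cache['age']['z'] + cache['item'][0]  # -> result = 52

Answer: 52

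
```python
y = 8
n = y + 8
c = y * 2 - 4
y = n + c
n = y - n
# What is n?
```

Trace (tracking n):
y = 8  # -> y = 8
n = y + 8  # -> n = 16
c = y * 2 - 4  # -> c = 12
y = n + c  # -> y = 28
n = y - n  # -> n = 12

Answer: 12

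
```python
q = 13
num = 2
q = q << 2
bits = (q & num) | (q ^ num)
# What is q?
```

Trace (tracking q):
q = 13  # -> q = 13
num = 2  # -> num = 2
q = q << 2  # -> q = 52
bits = q & num | q ^ num  # -> bits = 54

Answer: 52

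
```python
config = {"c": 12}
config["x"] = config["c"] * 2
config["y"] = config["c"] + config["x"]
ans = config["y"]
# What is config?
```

Answer: {'c': 12, 'x': 24, 'y': 36}

Derivation:
Trace (tracking config):
config = {'c': 12}  # -> config = {'c': 12}
config['x'] = config['c'] * 2  # -> config = {'c': 12, 'x': 24}
config['y'] = config['c'] + config['x']  # -> config = {'c': 12, 'x': 24, 'y': 36}
ans = config['y']  # -> ans = 36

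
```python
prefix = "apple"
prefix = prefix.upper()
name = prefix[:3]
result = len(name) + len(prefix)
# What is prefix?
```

Answer: 'APPLE'

Derivation:
Trace (tracking prefix):
prefix = 'apple'  # -> prefix = 'apple'
prefix = prefix.upper()  # -> prefix = 'APPLE'
name = prefix[:3]  # -> name = 'APP'
result = len(name) + len(prefix)  # -> result = 8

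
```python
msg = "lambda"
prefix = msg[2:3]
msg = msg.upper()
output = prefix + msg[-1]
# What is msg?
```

Answer: 'LAMBDA'

Derivation:
Trace (tracking msg):
msg = 'lambda'  # -> msg = 'lambda'
prefix = msg[2:3]  # -> prefix = 'm'
msg = msg.upper()  # -> msg = 'LAMBDA'
output = prefix + msg[-1]  # -> output = 'mA'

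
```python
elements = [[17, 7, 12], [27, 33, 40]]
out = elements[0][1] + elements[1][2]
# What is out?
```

Trace (tracking out):
elements = [[17, 7, 12], [27, 33, 40]]  # -> elements = [[17, 7, 12], [27, 33, 40]]
out = elements[0][1] + elements[1][2]  # -> out = 47

Answer: 47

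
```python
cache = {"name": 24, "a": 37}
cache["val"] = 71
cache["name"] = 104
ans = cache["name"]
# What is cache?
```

Trace (tracking cache):
cache = {'name': 24, 'a': 37}  # -> cache = {'name': 24, 'a': 37}
cache['val'] = 71  # -> cache = {'name': 24, 'a': 37, 'val': 71}
cache['name'] = 104  # -> cache = {'name': 104, 'a': 37, 'val': 71}
ans = cache['name']  # -> ans = 104

Answer: {'name': 104, 'a': 37, 'val': 71}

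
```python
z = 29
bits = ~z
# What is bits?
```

Trace (tracking bits):
z = 29  # -> z = 29
bits = ~z  # -> bits = -30

Answer: -30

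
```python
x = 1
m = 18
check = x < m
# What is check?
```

Trace (tracking check):
x = 1  # -> x = 1
m = 18  # -> m = 18
check = x < m  # -> check = True

Answer: True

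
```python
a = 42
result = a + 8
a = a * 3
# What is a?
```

Answer: 126

Derivation:
Trace (tracking a):
a = 42  # -> a = 42
result = a + 8  # -> result = 50
a = a * 3  # -> a = 126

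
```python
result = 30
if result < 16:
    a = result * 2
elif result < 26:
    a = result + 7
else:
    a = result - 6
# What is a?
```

Answer: 24

Derivation:
Trace (tracking a):
result = 30  # -> result = 30
if result < 16:  # condition is False
elif result < 26:  # condition is False
else:
    a = result - 6  # -> a = 24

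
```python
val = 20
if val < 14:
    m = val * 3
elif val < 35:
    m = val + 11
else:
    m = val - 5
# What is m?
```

Answer: 31

Derivation:
Trace (tracking m):
val = 20  # -> val = 20
if val < 14:  # condition is False
elif val < 35:  # condition is True
    m = val + 11  # -> m = 31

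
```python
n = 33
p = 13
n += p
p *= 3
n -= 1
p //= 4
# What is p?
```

Trace (tracking p):
n = 33  # -> n = 33
p = 13  # -> p = 13
n += p  # -> n = 46
p *= 3  # -> p = 39
n -= 1  # -> n = 45
p //= 4  # -> p = 9

Answer: 9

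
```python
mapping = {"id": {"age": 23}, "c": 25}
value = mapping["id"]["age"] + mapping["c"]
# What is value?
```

Answer: 48

Derivation:
Trace (tracking value):
mapping = {'id': {'age': 23}, 'c': 25}  # -> mapping = {'id': {'age': 23}, 'c': 25}
value = mapping['id']['age'] + mapping['c']  # -> value = 48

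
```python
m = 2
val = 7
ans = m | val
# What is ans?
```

Answer: 7

Derivation:
Trace (tracking ans):
m = 2  # -> m = 2
val = 7  # -> val = 7
ans = m | val  # -> ans = 7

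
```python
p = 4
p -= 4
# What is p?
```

Trace (tracking p):
p = 4  # -> p = 4
p -= 4  # -> p = 0

Answer: 0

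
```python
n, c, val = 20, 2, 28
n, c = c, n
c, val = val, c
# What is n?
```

Answer: 2

Derivation:
Trace (tracking n):
n, c, val = (20, 2, 28)  # -> n = 20, c = 2, val = 28
n, c = (c, n)  # -> n = 2, c = 20
c, val = (val, c)  # -> c = 28, val = 20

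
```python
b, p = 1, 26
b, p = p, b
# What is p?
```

Answer: 1

Derivation:
Trace (tracking p):
b, p = (1, 26)  # -> b = 1, p = 26
b, p = (p, b)  # -> b = 26, p = 1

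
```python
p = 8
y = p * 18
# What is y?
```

Answer: 144

Derivation:
Trace (tracking y):
p = 8  # -> p = 8
y = p * 18  # -> y = 144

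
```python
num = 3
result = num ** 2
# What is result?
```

Trace (tracking result):
num = 3  # -> num = 3
result = num ** 2  # -> result = 9

Answer: 9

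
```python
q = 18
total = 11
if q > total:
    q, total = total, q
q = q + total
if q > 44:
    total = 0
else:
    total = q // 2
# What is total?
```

Trace (tracking total):
q = 18  # -> q = 18
total = 11  # -> total = 11
if q > total:  # condition is True
    q, total = (total, q)  # -> q = 11, total = 18
q = q + total  # -> q = 29
if q > 44:  # condition is False
else:
    total = q // 2  # -> total = 14

Answer: 14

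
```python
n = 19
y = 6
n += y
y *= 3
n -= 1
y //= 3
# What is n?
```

Answer: 24

Derivation:
Trace (tracking n):
n = 19  # -> n = 19
y = 6  # -> y = 6
n += y  # -> n = 25
y *= 3  # -> y = 18
n -= 1  # -> n = 24
y //= 3  # -> y = 6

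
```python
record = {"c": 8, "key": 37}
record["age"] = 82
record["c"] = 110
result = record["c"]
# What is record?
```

Answer: {'c': 110, 'key': 37, 'age': 82}

Derivation:
Trace (tracking record):
record = {'c': 8, 'key': 37}  # -> record = {'c': 8, 'key': 37}
record['age'] = 82  # -> record = {'c': 8, 'key': 37, 'age': 82}
record['c'] = 110  # -> record = {'c': 110, 'key': 37, 'age': 82}
result = record['c']  # -> result = 110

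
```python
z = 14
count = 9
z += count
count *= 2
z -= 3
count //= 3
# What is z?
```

Answer: 20

Derivation:
Trace (tracking z):
z = 14  # -> z = 14
count = 9  # -> count = 9
z += count  # -> z = 23
count *= 2  # -> count = 18
z -= 3  # -> z = 20
count //= 3  # -> count = 6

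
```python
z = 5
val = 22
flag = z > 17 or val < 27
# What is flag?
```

Answer: True

Derivation:
Trace (tracking flag):
z = 5  # -> z = 5
val = 22  # -> val = 22
flag = z > 17 or val < 27  # -> flag = True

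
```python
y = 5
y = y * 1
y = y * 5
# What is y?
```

Answer: 25

Derivation:
Trace (tracking y):
y = 5  # -> y = 5
y = y * 1  # -> y = 5
y = y * 5  # -> y = 25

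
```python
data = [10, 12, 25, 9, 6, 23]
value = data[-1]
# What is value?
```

Answer: 23

Derivation:
Trace (tracking value):
data = [10, 12, 25, 9, 6, 23]  # -> data = [10, 12, 25, 9, 6, 23]
value = data[-1]  # -> value = 23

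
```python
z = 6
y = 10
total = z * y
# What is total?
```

Trace (tracking total):
z = 6  # -> z = 6
y = 10  # -> y = 10
total = z * y  # -> total = 60

Answer: 60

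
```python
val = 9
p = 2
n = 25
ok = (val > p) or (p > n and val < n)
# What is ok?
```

Trace (tracking ok):
val = 9  # -> val = 9
p = 2  # -> p = 2
n = 25  # -> n = 25
ok = val > p or (p > n and val < n)  # -> ok = True

Answer: True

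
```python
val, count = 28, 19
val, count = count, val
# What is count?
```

Answer: 28

Derivation:
Trace (tracking count):
val, count = (28, 19)  # -> val = 28, count = 19
val, count = (count, val)  # -> val = 19, count = 28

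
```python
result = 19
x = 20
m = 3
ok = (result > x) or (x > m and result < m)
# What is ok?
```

Trace (tracking ok):
result = 19  # -> result = 19
x = 20  # -> x = 20
m = 3  # -> m = 3
ok = result > x or (x > m and result < m)  # -> ok = False

Answer: False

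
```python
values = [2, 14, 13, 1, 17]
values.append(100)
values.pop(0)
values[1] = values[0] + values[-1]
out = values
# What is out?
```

Trace (tracking out):
values = [2, 14, 13, 1, 17]  # -> values = [2, 14, 13, 1, 17]
values.append(100)  # -> values = [2, 14, 13, 1, 17, 100]
values.pop(0)  # -> values = [14, 13, 1, 17, 100]
values[1] = values[0] + values[-1]  # -> values = [14, 114, 1, 17, 100]
out = values  # -> out = [14, 114, 1, 17, 100]

Answer: [14, 114, 1, 17, 100]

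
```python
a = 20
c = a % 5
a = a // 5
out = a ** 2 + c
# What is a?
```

Answer: 4

Derivation:
Trace (tracking a):
a = 20  # -> a = 20
c = a % 5  # -> c = 0
a = a // 5  # -> a = 4
out = a ** 2 + c  # -> out = 16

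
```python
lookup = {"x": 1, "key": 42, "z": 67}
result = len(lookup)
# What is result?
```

Answer: 3

Derivation:
Trace (tracking result):
lookup = {'x': 1, 'key': 42, 'z': 67}  # -> lookup = {'x': 1, 'key': 42, 'z': 67}
result = len(lookup)  # -> result = 3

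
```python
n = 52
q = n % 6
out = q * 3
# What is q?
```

Answer: 4

Derivation:
Trace (tracking q):
n = 52  # -> n = 52
q = n % 6  # -> q = 4
out = q * 3  # -> out = 12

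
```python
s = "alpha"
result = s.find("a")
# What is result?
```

Answer: 0

Derivation:
Trace (tracking result):
s = 'alpha'  # -> s = 'alpha'
result = s.find('a')  # -> result = 0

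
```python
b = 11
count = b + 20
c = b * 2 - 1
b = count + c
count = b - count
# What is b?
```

Answer: 52

Derivation:
Trace (tracking b):
b = 11  # -> b = 11
count = b + 20  # -> count = 31
c = b * 2 - 1  # -> c = 21
b = count + c  # -> b = 52
count = b - count  # -> count = 21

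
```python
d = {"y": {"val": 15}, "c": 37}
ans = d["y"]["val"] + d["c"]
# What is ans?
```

Trace (tracking ans):
d = {'y': {'val': 15}, 'c': 37}  # -> d = {'y': {'val': 15}, 'c': 37}
ans = d['y']['val'] + d['c']  # -> ans = 52

Answer: 52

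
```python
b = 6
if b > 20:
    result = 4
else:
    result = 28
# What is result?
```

Trace (tracking result):
b = 6  # -> b = 6
if b > 20:  # condition is False
else:
    result = 28  # -> result = 28

Answer: 28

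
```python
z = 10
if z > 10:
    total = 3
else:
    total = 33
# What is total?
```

Trace (tracking total):
z = 10  # -> z = 10
if z > 10:  # condition is False
else:
    total = 33  # -> total = 33

Answer: 33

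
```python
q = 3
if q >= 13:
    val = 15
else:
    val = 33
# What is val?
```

Answer: 33

Derivation:
Trace (tracking val):
q = 3  # -> q = 3
if q >= 13:  # condition is False
else:
    val = 33  # -> val = 33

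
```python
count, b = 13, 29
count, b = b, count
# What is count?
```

Answer: 29

Derivation:
Trace (tracking count):
count, b = (13, 29)  # -> count = 13, b = 29
count, b = (b, count)  # -> count = 29, b = 13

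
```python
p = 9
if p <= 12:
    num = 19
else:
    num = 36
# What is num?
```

Trace (tracking num):
p = 9  # -> p = 9
if p <= 12:  # condition is True
    num = 19  # -> num = 19

Answer: 19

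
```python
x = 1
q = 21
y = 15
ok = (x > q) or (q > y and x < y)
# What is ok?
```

Answer: True

Derivation:
Trace (tracking ok):
x = 1  # -> x = 1
q = 21  # -> q = 21
y = 15  # -> y = 15
ok = x > q or (q > y and x < y)  # -> ok = True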